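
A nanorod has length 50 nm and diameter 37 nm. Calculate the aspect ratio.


Aspect ratio AR = length / diameter
AR = 50 / 37
AR = 1.35

1.35


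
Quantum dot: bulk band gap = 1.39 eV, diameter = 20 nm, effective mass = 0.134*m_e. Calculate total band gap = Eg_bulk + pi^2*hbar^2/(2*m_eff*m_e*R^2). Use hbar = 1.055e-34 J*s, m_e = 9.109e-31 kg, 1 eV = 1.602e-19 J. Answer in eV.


Radius R = 20/2 nm = 1e-08 m
Confinement energy dE = pi^2 * hbar^2 / (2 * m_eff * m_e * R^2)
dE = pi^2 * (1.055e-34)^2 / (2 * 0.134 * 9.109e-31 * (1e-08)^2) J, divided by 1.602e-19 J/eV
dE = 0.0281 eV
Total band gap = E_g(bulk) + dE = 1.39 + 0.0281 = 1.4181 eV

1.4181


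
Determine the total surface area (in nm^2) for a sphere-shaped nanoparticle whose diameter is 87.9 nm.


Radius r = 87.9/2 = 43.95 nm
Surface area SA = 4 * pi * r^2
SA = 4 * pi * (43.95)^2
SA = 24273.23 nm^2

24273.23


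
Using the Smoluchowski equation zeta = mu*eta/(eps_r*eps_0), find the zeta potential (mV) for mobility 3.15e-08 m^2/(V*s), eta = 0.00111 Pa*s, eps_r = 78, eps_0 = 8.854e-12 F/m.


Smoluchowski equation: zeta = mu * eta / (eps_r * eps_0)
zeta = 3.15e-08 * 0.00111 / (78 * 8.854e-12)
zeta = 0.050629 V = 50.63 mV

50.63


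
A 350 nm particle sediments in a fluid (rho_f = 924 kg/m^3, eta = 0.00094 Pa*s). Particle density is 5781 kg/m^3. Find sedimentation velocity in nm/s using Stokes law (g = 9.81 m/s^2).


Radius R = 350/2 nm = 1.75e-07 m
Density difference = 5781 - 924 = 4857 kg/m^3
v = 2 * R^2 * (rho_p - rho_f) * g / (9 * eta)
v = 2 * (1.75e-07)^2 * 4857 * 9.81 / (9 * 0.00094)
v = 3.44963e-07 m/s = 344.9633 nm/s

344.9633


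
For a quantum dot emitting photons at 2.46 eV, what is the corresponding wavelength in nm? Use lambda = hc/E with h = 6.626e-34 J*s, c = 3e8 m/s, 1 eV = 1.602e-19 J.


Convert energy: E = 2.46 eV = 2.46 * 1.602e-19 = 3.94092e-19 J
lambda = h*c / E = 6.626e-34 * 3e8 / 3.94092e-19
lambda = 5.044e-07 m = 504.4 nm

504.4


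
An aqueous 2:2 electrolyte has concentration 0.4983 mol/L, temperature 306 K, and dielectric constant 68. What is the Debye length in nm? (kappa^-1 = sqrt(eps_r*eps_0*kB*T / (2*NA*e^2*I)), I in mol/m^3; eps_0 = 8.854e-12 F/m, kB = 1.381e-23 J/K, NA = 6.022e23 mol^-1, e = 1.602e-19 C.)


Ionic strength I = 0.4983 * 2^2 * 1000 = 1993.2 mol/m^3
kappa^-1 = sqrt(68 * 8.854e-12 * 1.381e-23 * 306 / (2 * 6.022e23 * (1.602e-19)^2 * 1993.2))
kappa^-1 = 0.203 nm

0.203


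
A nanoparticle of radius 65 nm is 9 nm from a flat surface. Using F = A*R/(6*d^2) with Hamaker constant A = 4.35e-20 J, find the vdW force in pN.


Convert to SI: R = 65 nm = 6.5e-08 m, d = 9 nm = 9e-09 m
F = A * R / (6 * d^2)
F = 4.35e-20 * 6.5e-08 / (6 * (9e-09)^2)
F = 5.8179e-12 N = 5.818 pN

5.818


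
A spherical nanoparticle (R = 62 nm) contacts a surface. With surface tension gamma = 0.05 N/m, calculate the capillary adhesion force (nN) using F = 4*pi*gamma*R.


Convert radius: R = 62 nm = 6.2e-08 m
F = 4 * pi * gamma * R
F = 4 * pi * 0.05 * 6.2e-08
F = 3.89557e-08 N = 38.9557 nN

38.9557


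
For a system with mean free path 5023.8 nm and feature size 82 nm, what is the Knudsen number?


Knudsen number Kn = lambda / L
Kn = 5023.8 / 82
Kn = 61.2659

61.2659


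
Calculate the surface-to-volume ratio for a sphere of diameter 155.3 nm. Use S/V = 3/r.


Radius r = 155.3/2 = 77.65 nm
S/V = 3 / r = 3 / 77.65
S/V = 0.0386 nm^-1

0.0386


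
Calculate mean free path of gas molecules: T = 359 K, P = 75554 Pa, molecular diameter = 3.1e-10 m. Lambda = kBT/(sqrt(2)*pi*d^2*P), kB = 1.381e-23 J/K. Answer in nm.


Mean free path: lambda = kB*T / (sqrt(2) * pi * d^2 * P)
lambda = 1.381e-23 * 359 / (sqrt(2) * pi * (3.1e-10)^2 * 75554)
lambda = 1.53689e-07 m
lambda = 153.69 nm

153.69


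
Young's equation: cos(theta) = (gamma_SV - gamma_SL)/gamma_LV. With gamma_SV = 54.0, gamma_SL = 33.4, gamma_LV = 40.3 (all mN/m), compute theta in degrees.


cos(theta) = (gamma_SV - gamma_SL) / gamma_LV
cos(theta) = (54.0 - 33.4) / 40.3
cos(theta) = 0.511166
theta = arccos(0.511166) = 59.26 degrees

59.26


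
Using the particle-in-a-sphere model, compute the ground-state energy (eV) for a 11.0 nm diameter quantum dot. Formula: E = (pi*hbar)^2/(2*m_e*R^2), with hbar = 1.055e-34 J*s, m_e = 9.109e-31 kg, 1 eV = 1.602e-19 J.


Radius R = 11.0/2 = 5.5 nm = 5.5e-09 m
E = (pi * 1.055e-34)^2 / (2 * 9.109e-31 * (5.5e-09)^2)
E(J) = 1.99333e-21
E = E(J) / 1.602e-19 = 0.0124 eV

0.0124


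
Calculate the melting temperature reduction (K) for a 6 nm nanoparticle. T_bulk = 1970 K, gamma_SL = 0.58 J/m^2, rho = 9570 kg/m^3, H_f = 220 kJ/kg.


Radius R = 6/2 = 3 nm = 3e-09 m
Convert H_f = 220 kJ/kg = 220000 J/kg
dT = 2 * gamma_SL * T_bulk / (rho * H_f * R)
dT = 2 * 0.58 * 1970 / (9570 * 220000 * 3e-09)
dT = 361.8 K

361.8


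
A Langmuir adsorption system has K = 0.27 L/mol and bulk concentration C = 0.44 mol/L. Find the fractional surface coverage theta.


Langmuir isotherm: theta = K*C / (1 + K*C)
K*C = 0.27 * 0.44 = 0.1188
theta = 0.1188 / (1 + 0.1188) = 0.1188 / 1.1188
theta = 0.1062

0.1062


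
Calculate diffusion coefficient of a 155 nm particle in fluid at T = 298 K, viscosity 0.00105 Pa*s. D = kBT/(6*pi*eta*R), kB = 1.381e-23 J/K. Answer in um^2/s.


Radius R = 155/2 = 77.5 nm = 7.75e-08 m
D = kB*T / (6*pi*eta*R)
D = 1.381e-23 * 298 / (6 * pi * 0.00105 * 7.75e-08)
D = 2.68298e-12 m^2/s = 2.683 um^2/s

2.683


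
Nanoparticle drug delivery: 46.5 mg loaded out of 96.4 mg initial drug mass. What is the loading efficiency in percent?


Drug loading efficiency = (drug loaded / drug initial) * 100
DLE = 46.5 / 96.4 * 100
DLE = 0.4824 * 100
DLE = 48.24%

48.24


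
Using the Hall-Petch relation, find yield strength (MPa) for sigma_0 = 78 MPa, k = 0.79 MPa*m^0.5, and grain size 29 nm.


d = 29 nm = 2.9e-08 m
sqrt(d) = 0.0001702939
Hall-Petch contribution = k / sqrt(d) = 0.79 / 0.0001702939 = 4639.0 MPa
sigma = sigma_0 + k/sqrt(d) = 78 + 4639.0 = 4717.0 MPa

4717.0


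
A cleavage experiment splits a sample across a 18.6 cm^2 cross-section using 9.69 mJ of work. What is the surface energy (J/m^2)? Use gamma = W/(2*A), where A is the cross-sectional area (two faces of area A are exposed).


Convert: A = 18.6 cm^2 = 0.00186 m^2, W = 9.69 mJ = 0.00969 J
Cleaving exposes two faces of area A, so total new surface = 2*A and gamma = W / (2*A)
gamma = 0.00969 / (2 * 0.00186)
gamma = 2.605 J/m^2

2.605


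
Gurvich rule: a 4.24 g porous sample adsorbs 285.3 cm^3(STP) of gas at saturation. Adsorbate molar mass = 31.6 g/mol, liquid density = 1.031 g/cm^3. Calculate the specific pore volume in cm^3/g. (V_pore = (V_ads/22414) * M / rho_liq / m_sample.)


Moles adsorbed n = V_ads / 22414 = 285.3 / 22414 = 1.272865e-02 mol
Liquid volume V_liq = n * M / rho_liq = 1.272865e-02 * 31.6 / 1.031 = 0.39013 cm^3
Specific pore volume V_pore = V_liq / m_sample = 0.39013 / 4.24
V_pore = 0.092 cm^3/g

0.092


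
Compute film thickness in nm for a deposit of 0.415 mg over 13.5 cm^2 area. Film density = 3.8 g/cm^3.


Convert: m = 0.415 mg = 4.1500e-07 kg, A = 13.5 cm^2 = 1.3500e-03 m^2, rho = 3.8 g/cm^3 = 3800 kg/m^3
t = m / (A * rho)
t = 4.1500e-07 / (1.3500e-03 * 3800)
t = 8.0897e-08 m = 80.9 nm

80.9


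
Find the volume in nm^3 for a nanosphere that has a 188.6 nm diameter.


Radius r = 188.6/2 = 94.3 nm
Volume V = (4/3) * pi * r^3
V = (4/3) * pi * (94.3)^3
V = 3512559.48 nm^3

3512559.48


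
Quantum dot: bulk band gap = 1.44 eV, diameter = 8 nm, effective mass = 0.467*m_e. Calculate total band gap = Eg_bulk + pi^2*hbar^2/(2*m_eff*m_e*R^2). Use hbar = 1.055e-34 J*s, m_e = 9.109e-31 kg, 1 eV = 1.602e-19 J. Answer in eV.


Radius R = 8/2 nm = 4e-09 m
Confinement energy dE = pi^2 * hbar^2 / (2 * m_eff * m_e * R^2)
dE = pi^2 * (1.055e-34)^2 / (2 * 0.467 * 9.109e-31 * (4e-09)^2) J, divided by 1.602e-19 J/eV
dE = 0.0504 eV
Total band gap = E_g(bulk) + dE = 1.44 + 0.0504 = 1.4904 eV

1.4904


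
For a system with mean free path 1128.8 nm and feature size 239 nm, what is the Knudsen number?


Knudsen number Kn = lambda / L
Kn = 1128.8 / 239
Kn = 4.723

4.723


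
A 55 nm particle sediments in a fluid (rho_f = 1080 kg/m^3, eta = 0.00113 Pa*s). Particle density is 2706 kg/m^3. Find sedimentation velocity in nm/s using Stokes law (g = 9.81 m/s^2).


Radius R = 55/2 nm = 2.75e-08 m
Density difference = 2706 - 1080 = 1626 kg/m^3
v = 2 * R^2 * (rho_p - rho_f) * g / (9 * eta)
v = 2 * (2.75e-08)^2 * 1626 * 9.81 / (9 * 0.00113)
v = 2.37227e-09 m/s = 2.3723 nm/s

2.3723


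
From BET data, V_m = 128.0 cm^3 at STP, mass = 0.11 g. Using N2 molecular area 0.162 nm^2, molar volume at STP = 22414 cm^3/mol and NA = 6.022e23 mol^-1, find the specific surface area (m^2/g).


Number of moles in monolayer = V_m / 22414 = 128.0 / 22414 = 0.00571072
Number of molecules = moles * NA = 0.00571072 * 6.022e23
SA = molecules * sigma / mass
SA = (128.0 / 22414) * 6.022e23 * 0.162e-18 / 0.11
SA = 5064.7 m^2/g

5064.7


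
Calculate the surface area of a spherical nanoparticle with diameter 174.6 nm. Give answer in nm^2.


Radius r = 174.6/2 = 87.3 nm
Surface area SA = 4 * pi * r^2
SA = 4 * pi * (87.3)^2
SA = 95771.95 nm^2

95771.95


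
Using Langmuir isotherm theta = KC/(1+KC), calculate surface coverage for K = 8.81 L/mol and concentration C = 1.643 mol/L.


Langmuir isotherm: theta = K*C / (1 + K*C)
K*C = 8.81 * 1.643 = 14.47483
theta = 14.47483 / (1 + 14.47483) = 14.47483 / 15.47483
theta = 0.9354

0.9354


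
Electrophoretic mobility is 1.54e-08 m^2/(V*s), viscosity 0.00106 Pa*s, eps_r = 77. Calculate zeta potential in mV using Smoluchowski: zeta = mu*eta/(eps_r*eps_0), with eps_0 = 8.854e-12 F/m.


Smoluchowski equation: zeta = mu * eta / (eps_r * eps_0)
zeta = 1.54e-08 * 0.00106 / (77 * 8.854e-12)
zeta = 0.023944 V = 23.94 mV

23.94


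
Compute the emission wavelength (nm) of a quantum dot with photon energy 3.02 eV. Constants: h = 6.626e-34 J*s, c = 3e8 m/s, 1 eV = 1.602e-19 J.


Convert energy: E = 3.02 eV = 3.02 * 1.602e-19 = 4.83804e-19 J
lambda = h*c / E = 6.626e-34 * 3e8 / 4.83804e-19
lambda = 4.10869e-07 m = 410.9 nm

410.9


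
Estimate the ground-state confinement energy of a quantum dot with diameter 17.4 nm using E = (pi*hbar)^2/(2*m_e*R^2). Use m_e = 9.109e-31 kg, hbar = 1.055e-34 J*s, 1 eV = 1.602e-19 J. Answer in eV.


Radius R = 17.4/2 = 8.7 nm = 8.7e-09 m
E = (pi * 1.055e-34)^2 / (2 * 9.109e-31 * (8.7e-09)^2)
E(J) = 7.96646e-22
E = E(J) / 1.602e-19 = 0.005 eV

0.005


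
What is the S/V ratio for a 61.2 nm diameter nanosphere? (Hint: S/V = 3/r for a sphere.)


Radius r = 61.2/2 = 30.6 nm
S/V = 3 / r = 3 / 30.6
S/V = 0.098 nm^-1

0.098


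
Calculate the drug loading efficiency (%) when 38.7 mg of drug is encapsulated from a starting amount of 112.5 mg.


Drug loading efficiency = (drug loaded / drug initial) * 100
DLE = 38.7 / 112.5 * 100
DLE = 0.344 * 100
DLE = 34.4%

34.4


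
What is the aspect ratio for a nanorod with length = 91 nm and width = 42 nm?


Aspect ratio AR = length / diameter
AR = 91 / 42
AR = 2.17

2.17


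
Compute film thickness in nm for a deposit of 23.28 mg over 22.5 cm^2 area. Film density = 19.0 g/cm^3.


Convert: m = 23.28 mg = 2.3280e-05 kg, A = 22.5 cm^2 = 2.2500e-03 m^2, rho = 19.0 g/cm^3 = 19000 kg/m^3
t = m / (A * rho)
t = 2.3280e-05 / (2.2500e-03 * 19000)
t = 5.4456e-07 m = 544.6 nm

544.6


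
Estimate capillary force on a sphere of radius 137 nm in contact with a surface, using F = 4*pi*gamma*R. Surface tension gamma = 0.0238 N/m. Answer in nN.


Convert radius: R = 137 nm = 1.37e-07 m
F = 4 * pi * gamma * R
F = 4 * pi * 0.0238 * 1.37e-07
F = 4.09739e-08 N = 40.9739 nN

40.9739


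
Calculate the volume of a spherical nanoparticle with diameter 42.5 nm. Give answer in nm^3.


Radius r = 42.5/2 = 21.25 nm
Volume V = (4/3) * pi * r^3
V = (4/3) * pi * (21.25)^3
V = 40194.39 nm^3

40194.39


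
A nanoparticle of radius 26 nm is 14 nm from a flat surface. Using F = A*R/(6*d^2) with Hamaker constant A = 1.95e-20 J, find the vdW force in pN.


Convert to SI: R = 26 nm = 2.6e-08 m, d = 14 nm = 1.4e-08 m
F = A * R / (6 * d^2)
F = 1.95e-20 * 2.6e-08 / (6 * (1.4e-08)^2)
F = 4.31122e-13 N = 0.431 pN

0.431


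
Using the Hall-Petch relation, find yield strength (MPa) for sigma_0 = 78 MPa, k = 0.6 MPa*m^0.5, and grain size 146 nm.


d = 146 nm = 1.46e-07 m
sqrt(d) = 0.0003820995
Hall-Petch contribution = k / sqrt(d) = 0.6 / 0.0003820995 = 1570.3 MPa
sigma = sigma_0 + k/sqrt(d) = 78 + 1570.3 = 1648.3 MPa

1648.3


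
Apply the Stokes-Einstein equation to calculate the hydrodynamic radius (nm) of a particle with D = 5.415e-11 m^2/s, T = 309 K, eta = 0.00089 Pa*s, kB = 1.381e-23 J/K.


Stokes-Einstein: R = kB*T / (6*pi*eta*D)
R = 1.381e-23 * 309 / (6 * pi * 0.00089 * 5.415e-11)
R = 4.69745e-09 m = 4.7 nm

4.7


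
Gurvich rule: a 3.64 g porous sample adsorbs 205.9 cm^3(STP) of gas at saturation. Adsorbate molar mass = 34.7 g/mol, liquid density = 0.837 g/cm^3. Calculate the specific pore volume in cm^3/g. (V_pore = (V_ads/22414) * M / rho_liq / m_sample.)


Moles adsorbed n = V_ads / 22414 = 205.9 / 22414 = 9.186223e-03 mol
Liquid volume V_liq = n * M / rho_liq = 9.186223e-03 * 34.7 / 0.837 = 0.38084 cm^3
Specific pore volume V_pore = V_liq / m_sample = 0.38084 / 3.64
V_pore = 0.1046 cm^3/g

0.1046


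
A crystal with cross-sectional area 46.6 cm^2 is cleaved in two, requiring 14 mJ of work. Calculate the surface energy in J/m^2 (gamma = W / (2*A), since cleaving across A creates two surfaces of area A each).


Convert: A = 46.6 cm^2 = 0.00466 m^2, W = 14 mJ = 0.014 J
Cleaving exposes two faces of area A, so total new surface = 2*A and gamma = W / (2*A)
gamma = 0.014 / (2 * 0.00466)
gamma = 1.502 J/m^2

1.502


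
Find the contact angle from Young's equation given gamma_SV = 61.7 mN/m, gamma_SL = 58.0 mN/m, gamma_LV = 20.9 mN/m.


cos(theta) = (gamma_SV - gamma_SL) / gamma_LV
cos(theta) = (61.7 - 58.0) / 20.9
cos(theta) = 0.177033
theta = arccos(0.177033) = 79.8 degrees

79.8


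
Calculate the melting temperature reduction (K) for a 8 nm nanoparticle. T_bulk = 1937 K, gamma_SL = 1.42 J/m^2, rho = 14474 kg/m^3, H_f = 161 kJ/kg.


Radius R = 8/2 = 4 nm = 4e-09 m
Convert H_f = 161 kJ/kg = 161000 J/kg
dT = 2 * gamma_SL * T_bulk / (rho * H_f * R)
dT = 2 * 1.42 * 1937 / (14474 * 161000 * 4e-09)
dT = 590.2 K

590.2


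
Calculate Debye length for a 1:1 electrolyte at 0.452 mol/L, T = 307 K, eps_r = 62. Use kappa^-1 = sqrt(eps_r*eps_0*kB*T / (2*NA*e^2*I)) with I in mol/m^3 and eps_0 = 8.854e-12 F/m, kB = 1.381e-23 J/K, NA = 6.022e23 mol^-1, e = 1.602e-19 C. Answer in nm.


Ionic strength I = 0.452 * 1^2 * 1000 = 452 mol/m^3
kappa^-1 = sqrt(62 * 8.854e-12 * 1.381e-23 * 307 / (2 * 6.022e23 * (1.602e-19)^2 * 452))
kappa^-1 = 0.408 nm

0.408


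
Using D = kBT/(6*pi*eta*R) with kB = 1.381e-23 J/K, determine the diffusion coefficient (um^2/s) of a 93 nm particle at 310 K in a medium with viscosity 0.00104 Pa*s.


Radius R = 93/2 = 46.5 nm = 4.65e-08 m
D = kB*T / (6*pi*eta*R)
D = 1.381e-23 * 310 / (6 * pi * 0.00104 * 4.65e-08)
D = 4.69643e-12 m^2/s = 4.696 um^2/s

4.696


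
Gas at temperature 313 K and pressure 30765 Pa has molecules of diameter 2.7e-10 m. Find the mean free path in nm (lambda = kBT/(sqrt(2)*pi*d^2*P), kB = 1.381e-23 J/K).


Mean free path: lambda = kB*T / (sqrt(2) * pi * d^2 * P)
lambda = 1.381e-23 * 313 / (sqrt(2) * pi * (2.7e-10)^2 * 30765)
lambda = 4.33799e-07 m
lambda = 433.8 nm

433.8


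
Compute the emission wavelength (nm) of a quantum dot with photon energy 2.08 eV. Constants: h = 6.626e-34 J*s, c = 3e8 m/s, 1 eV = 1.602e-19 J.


Convert energy: E = 2.08 eV = 2.08 * 1.602e-19 = 3.33216e-19 J
lambda = h*c / E = 6.626e-34 * 3e8 / 3.33216e-19
lambda = 5.9655e-07 m = 596.5 nm

596.5


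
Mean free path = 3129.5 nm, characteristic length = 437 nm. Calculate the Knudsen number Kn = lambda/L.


Knudsen number Kn = lambda / L
Kn = 3129.5 / 437
Kn = 7.1613

7.1613


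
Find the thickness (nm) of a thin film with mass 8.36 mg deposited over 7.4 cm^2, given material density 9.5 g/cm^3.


Convert: m = 8.36 mg = 8.3600e-06 kg, A = 7.4 cm^2 = 7.4000e-04 m^2, rho = 9.5 g/cm^3 = 9500 kg/m^3
t = m / (A * rho)
t = 8.3600e-06 / (7.4000e-04 * 9500)
t = 1.1892e-06 m = 1189.2 nm

1189.2


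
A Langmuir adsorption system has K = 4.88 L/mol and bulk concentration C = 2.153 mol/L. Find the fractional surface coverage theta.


Langmuir isotherm: theta = K*C / (1 + K*C)
K*C = 4.88 * 2.153 = 10.50664
theta = 10.50664 / (1 + 10.50664) = 10.50664 / 11.50664
theta = 0.9131

0.9131


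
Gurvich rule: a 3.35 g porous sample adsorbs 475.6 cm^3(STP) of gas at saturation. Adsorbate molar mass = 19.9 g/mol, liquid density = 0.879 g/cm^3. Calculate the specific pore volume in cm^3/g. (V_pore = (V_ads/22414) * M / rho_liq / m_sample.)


Moles adsorbed n = V_ads / 22414 = 475.6 / 22414 = 2.121888e-02 mol
Liquid volume V_liq = n * M / rho_liq = 2.121888e-02 * 19.9 / 0.879 = 0.48038 cm^3
Specific pore volume V_pore = V_liq / m_sample = 0.48038 / 3.35
V_pore = 0.1434 cm^3/g

0.1434


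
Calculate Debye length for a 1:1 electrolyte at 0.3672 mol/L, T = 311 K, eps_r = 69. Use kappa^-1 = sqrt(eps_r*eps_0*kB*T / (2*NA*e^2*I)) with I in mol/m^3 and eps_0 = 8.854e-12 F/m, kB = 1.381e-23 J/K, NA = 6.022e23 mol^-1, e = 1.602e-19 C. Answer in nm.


Ionic strength I = 0.3672 * 1^2 * 1000 = 367.2 mol/m^3
kappa^-1 = sqrt(69 * 8.854e-12 * 1.381e-23 * 311 / (2 * 6.022e23 * (1.602e-19)^2 * 367.2))
kappa^-1 = 0.481 nm

0.481


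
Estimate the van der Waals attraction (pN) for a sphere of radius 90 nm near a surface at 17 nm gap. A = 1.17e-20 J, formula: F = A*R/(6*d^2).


Convert to SI: R = 90 nm = 9e-08 m, d = 17 nm = 1.7e-08 m
F = A * R / (6 * d^2)
F = 1.17e-20 * 9e-08 / (6 * (1.7e-08)^2)
F = 6.07266e-13 N = 0.607 pN

0.607


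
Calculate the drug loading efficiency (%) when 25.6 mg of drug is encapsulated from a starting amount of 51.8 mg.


Drug loading efficiency = (drug loaded / drug initial) * 100
DLE = 25.6 / 51.8 * 100
DLE = 0.4942 * 100
DLE = 49.42%

49.42


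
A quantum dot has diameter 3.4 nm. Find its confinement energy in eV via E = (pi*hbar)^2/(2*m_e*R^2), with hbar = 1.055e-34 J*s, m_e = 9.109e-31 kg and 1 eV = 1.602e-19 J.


Radius R = 3.4/2 = 1.7 nm = 1.7e-09 m
E = (pi * 1.055e-34)^2 / (2 * 9.109e-31 * (1.7e-09)^2)
E(J) = 2.08644e-20
E = E(J) / 1.602e-19 = 0.1302 eV

0.1302


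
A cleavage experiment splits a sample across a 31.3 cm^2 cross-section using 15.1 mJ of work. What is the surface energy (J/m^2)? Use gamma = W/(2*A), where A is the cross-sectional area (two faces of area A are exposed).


Convert: A = 31.3 cm^2 = 0.00313 m^2, W = 15.1 mJ = 0.0151 J
Cleaving exposes two faces of area A, so total new surface = 2*A and gamma = W / (2*A)
gamma = 0.0151 / (2 * 0.00313)
gamma = 2.412 J/m^2

2.412


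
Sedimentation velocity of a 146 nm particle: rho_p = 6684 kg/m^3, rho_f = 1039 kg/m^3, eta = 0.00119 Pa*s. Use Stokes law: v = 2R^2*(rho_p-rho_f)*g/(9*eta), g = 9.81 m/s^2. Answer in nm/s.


Radius R = 146/2 nm = 7.3e-08 m
Density difference = 6684 - 1039 = 5645 kg/m^3
v = 2 * R^2 * (rho_p - rho_f) * g / (9 * eta)
v = 2 * (7.3e-08)^2 * 5645 * 9.81 / (9 * 0.00119)
v = 5.51086e-08 m/s = 55.1086 nm/s

55.1086


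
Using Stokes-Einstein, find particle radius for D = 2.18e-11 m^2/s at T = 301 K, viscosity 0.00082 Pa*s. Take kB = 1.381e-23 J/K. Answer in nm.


Stokes-Einstein: R = kB*T / (6*pi*eta*D)
R = 1.381e-23 * 301 / (6 * pi * 0.00082 * 2.18e-11)
R = 1.23364e-08 m = 12.34 nm

12.34


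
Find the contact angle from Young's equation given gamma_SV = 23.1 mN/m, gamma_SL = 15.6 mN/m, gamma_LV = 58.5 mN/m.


cos(theta) = (gamma_SV - gamma_SL) / gamma_LV
cos(theta) = (23.1 - 15.6) / 58.5
cos(theta) = 0.128205
theta = arccos(0.128205) = 82.63 degrees

82.63


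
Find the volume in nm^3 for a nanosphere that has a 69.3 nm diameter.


Radius r = 69.3/2 = 34.65 nm
Volume V = (4/3) * pi * r^3
V = (4/3) * pi * (34.65)^3
V = 174260.25 nm^3

174260.25


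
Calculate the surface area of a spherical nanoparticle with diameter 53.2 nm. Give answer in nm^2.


Radius r = 53.2/2 = 26.6 nm
Surface area SA = 4 * pi * r^2
SA = 4 * pi * (26.6)^2
SA = 8891.46 nm^2

8891.46


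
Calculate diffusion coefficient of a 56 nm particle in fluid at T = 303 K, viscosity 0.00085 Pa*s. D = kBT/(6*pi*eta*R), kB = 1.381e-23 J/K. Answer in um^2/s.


Radius R = 56/2 = 28 nm = 2.8e-08 m
D = kB*T / (6*pi*eta*R)
D = 1.381e-23 * 303 / (6 * pi * 0.00085 * 2.8e-08)
D = 9.32735e-12 m^2/s = 9.327 um^2/s

9.327


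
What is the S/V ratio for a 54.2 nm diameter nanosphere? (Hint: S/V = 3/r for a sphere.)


Radius r = 54.2/2 = 27.1 nm
S/V = 3 / r = 3 / 27.1
S/V = 0.1107 nm^-1

0.1107


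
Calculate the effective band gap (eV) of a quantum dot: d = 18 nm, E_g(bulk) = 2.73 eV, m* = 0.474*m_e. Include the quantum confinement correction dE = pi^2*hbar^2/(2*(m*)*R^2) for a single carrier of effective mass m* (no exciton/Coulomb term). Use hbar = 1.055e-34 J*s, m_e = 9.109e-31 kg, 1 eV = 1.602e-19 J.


Radius R = 18/2 nm = 9e-09 m
Confinement energy dE = pi^2 * hbar^2 / (2 * m_eff * m_e * R^2)
dE = pi^2 * (1.055e-34)^2 / (2 * 0.474 * 9.109e-31 * (9e-09)^2) J, divided by 1.602e-19 J/eV
dE = 0.0098 eV
Total band gap = E_g(bulk) + dE = 2.73 + 0.0098 = 2.7398 eV

2.7398


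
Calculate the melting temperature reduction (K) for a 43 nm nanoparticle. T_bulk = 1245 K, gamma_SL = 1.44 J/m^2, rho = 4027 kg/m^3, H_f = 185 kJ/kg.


Radius R = 43/2 = 21.5 nm = 2.15e-08 m
Convert H_f = 185 kJ/kg = 185000 J/kg
dT = 2 * gamma_SL * T_bulk / (rho * H_f * R)
dT = 2 * 1.44 * 1245 / (4027 * 185000 * 2.15e-08)
dT = 223.9 K

223.9


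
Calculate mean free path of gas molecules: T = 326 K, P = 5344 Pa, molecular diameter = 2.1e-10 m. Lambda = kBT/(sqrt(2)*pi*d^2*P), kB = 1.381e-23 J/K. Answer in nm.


Mean free path: lambda = kB*T / (sqrt(2) * pi * d^2 * P)
lambda = 1.381e-23 * 326 / (sqrt(2) * pi * (2.1e-10)^2 * 5344)
lambda = 4.29973e-06 m
lambda = 4299.73 nm

4299.73


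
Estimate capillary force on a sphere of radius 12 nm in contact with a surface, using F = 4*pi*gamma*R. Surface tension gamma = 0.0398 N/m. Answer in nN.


Convert radius: R = 12 nm = 1.2e-08 m
F = 4 * pi * gamma * R
F = 4 * pi * 0.0398 * 1.2e-08
F = 6.0017e-09 N = 6.0017 nN

6.0017


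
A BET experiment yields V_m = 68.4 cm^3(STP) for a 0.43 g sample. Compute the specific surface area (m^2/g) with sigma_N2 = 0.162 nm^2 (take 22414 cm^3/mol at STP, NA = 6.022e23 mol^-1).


Number of moles in monolayer = V_m / 22414 = 68.4 / 22414 = 0.00305166
Number of molecules = moles * NA = 0.00305166 * 6.022e23
SA = molecules * sigma / mass
SA = (68.4 / 22414) * 6.022e23 * 0.162e-18 / 0.43
SA = 692.3 m^2/g

692.3


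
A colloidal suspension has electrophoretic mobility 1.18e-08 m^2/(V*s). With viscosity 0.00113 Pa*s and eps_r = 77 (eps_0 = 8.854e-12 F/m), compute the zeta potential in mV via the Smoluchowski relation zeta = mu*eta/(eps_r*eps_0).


Smoluchowski equation: zeta = mu * eta / (eps_r * eps_0)
zeta = 1.18e-08 * 0.00113 / (77 * 8.854e-12)
zeta = 0.019558 V = 19.56 mV

19.56


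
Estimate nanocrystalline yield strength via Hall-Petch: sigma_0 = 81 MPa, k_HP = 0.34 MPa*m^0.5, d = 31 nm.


d = 31 nm = 3.1e-08 m
sqrt(d) = 0.0001760682
Hall-Petch contribution = k / sqrt(d) = 0.34 / 0.0001760682 = 1931.1 MPa
sigma = sigma_0 + k/sqrt(d) = 81 + 1931.1 = 2012.1 MPa

2012.1


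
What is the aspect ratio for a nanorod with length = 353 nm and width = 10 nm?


Aspect ratio AR = length / diameter
AR = 353 / 10
AR = 35.3

35.3


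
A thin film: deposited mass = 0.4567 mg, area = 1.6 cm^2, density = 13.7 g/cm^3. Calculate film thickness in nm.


Convert: m = 0.4567 mg = 4.5670e-07 kg, A = 1.6 cm^2 = 1.6000e-04 m^2, rho = 13.7 g/cm^3 = 13700 kg/m^3
t = m / (A * rho)
t = 4.5670e-07 / (1.6000e-04 * 13700)
t = 2.0835e-07 m = 208.3 nm

208.3


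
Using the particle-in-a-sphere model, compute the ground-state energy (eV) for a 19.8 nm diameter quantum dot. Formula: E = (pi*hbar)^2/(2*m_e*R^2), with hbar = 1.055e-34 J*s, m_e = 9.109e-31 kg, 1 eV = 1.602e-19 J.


Radius R = 19.8/2 = 9.9 nm = 9.9e-09 m
E = (pi * 1.055e-34)^2 / (2 * 9.109e-31 * (9.9e-09)^2)
E(J) = 6.15224e-22
E = E(J) / 1.602e-19 = 0.0038 eV

0.0038


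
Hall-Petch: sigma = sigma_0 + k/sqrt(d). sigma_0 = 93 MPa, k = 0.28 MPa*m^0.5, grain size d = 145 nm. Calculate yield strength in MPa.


d = 145 nm = 1.45e-07 m
sqrt(d) = 0.0003807887
Hall-Petch contribution = k / sqrt(d) = 0.28 / 0.0003807887 = 735.3 MPa
sigma = sigma_0 + k/sqrt(d) = 93 + 735.3 = 828.3 MPa

828.3


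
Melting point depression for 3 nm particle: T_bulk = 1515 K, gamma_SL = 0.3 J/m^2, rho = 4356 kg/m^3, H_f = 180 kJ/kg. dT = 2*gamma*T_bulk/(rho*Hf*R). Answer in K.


Radius R = 3/2 = 1.5 nm = 1.5e-09 m
Convert H_f = 180 kJ/kg = 180000 J/kg
dT = 2 * gamma_SL * T_bulk / (rho * H_f * R)
dT = 2 * 0.3 * 1515 / (4356 * 180000 * 1.5e-09)
dT = 772.9 K

772.9


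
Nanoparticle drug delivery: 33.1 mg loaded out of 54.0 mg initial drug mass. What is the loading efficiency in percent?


Drug loading efficiency = (drug loaded / drug initial) * 100
DLE = 33.1 / 54.0 * 100
DLE = 0.613 * 100
DLE = 61.3%

61.3


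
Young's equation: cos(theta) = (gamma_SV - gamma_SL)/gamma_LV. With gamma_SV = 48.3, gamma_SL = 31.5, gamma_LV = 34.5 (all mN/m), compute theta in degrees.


cos(theta) = (gamma_SV - gamma_SL) / gamma_LV
cos(theta) = (48.3 - 31.5) / 34.5
cos(theta) = 0.486957
theta = arccos(0.486957) = 60.86 degrees

60.86


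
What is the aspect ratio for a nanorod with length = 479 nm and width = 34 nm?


Aspect ratio AR = length / diameter
AR = 479 / 34
AR = 14.09

14.09


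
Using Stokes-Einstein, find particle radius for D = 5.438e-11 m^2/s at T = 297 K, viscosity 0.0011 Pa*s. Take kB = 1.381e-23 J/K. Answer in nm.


Stokes-Einstein: R = kB*T / (6*pi*eta*D)
R = 1.381e-23 * 297 / (6 * pi * 0.0011 * 5.438e-11)
R = 3.63762e-09 m = 3.64 nm

3.64


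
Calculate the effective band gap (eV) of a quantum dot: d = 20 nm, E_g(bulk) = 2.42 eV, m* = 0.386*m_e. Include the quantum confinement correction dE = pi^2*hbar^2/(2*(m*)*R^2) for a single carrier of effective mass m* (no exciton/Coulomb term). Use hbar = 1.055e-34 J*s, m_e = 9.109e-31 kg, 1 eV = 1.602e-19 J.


Radius R = 20/2 nm = 1e-08 m
Confinement energy dE = pi^2 * hbar^2 / (2 * m_eff * m_e * R^2)
dE = pi^2 * (1.055e-34)^2 / (2 * 0.386 * 9.109e-31 * (1e-08)^2) J, divided by 1.602e-19 J/eV
dE = 0.0098 eV
Total band gap = E_g(bulk) + dE = 2.42 + 0.0098 = 2.4298 eV

2.4298


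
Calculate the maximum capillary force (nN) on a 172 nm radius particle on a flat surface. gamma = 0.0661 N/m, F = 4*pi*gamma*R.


Convert radius: R = 172 nm = 1.72e-07 m
F = 4 * pi * gamma * R
F = 4 * pi * 0.0661 * 1.72e-07
F = 1.4287e-07 N = 142.8696 nN

142.8696


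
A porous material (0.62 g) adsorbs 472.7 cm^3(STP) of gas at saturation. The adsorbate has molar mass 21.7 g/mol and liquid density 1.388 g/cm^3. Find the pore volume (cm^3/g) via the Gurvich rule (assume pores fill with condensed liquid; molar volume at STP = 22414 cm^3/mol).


Moles adsorbed n = V_ads / 22414 = 472.7 / 22414 = 2.108950e-02 mol
Liquid volume V_liq = n * M / rho_liq = 2.108950e-02 * 21.7 / 1.388 = 0.32971 cm^3
Specific pore volume V_pore = V_liq / m_sample = 0.32971 / 0.62
V_pore = 0.5318 cm^3/g

0.5318


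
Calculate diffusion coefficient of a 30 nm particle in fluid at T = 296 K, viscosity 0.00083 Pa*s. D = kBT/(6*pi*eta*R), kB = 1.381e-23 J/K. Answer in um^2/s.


Radius R = 30/2 = 15 nm = 1.5e-08 m
D = kB*T / (6*pi*eta*R)
D = 1.381e-23 * 296 / (6 * pi * 0.00083 * 1.5e-08)
D = 1.74187e-11 m^2/s = 17.419 um^2/s

17.419


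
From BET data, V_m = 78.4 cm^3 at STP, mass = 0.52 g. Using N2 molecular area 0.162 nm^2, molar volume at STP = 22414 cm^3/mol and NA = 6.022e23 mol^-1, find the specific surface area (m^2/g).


Number of moles in monolayer = V_m / 22414 = 78.4 / 22414 = 0.00349781
Number of molecules = moles * NA = 0.00349781 * 6.022e23
SA = molecules * sigma / mass
SA = (78.4 / 22414) * 6.022e23 * 0.162e-18 / 0.52
SA = 656.2 m^2/g

656.2


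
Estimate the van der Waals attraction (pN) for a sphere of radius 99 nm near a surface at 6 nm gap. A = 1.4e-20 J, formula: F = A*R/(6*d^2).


Convert to SI: R = 99 nm = 9.9e-08 m, d = 6 nm = 6e-09 m
F = A * R / (6 * d^2)
F = 1.4e-20 * 9.9e-08 / (6 * (6e-09)^2)
F = 6.41667e-12 N = 6.417 pN

6.417


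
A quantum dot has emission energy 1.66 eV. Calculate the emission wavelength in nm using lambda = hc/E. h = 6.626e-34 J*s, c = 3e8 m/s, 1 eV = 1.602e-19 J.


Convert energy: E = 1.66 eV = 1.66 * 1.602e-19 = 2.65932e-19 J
lambda = h*c / E = 6.626e-34 * 3e8 / 2.65932e-19
lambda = 7.47484e-07 m = 747.5 nm

747.5


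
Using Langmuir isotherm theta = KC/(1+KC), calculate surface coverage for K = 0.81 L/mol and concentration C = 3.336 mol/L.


Langmuir isotherm: theta = K*C / (1 + K*C)
K*C = 0.81 * 3.336 = 2.70216
theta = 2.70216 / (1 + 2.70216) = 2.70216 / 3.70216
theta = 0.7299

0.7299


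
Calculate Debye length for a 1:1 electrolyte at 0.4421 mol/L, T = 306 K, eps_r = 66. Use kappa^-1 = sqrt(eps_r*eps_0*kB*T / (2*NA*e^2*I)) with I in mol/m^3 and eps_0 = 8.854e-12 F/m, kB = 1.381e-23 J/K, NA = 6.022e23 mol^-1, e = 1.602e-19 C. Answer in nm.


Ionic strength I = 0.4421 * 1^2 * 1000 = 442.1 mol/m^3
kappa^-1 = sqrt(66 * 8.854e-12 * 1.381e-23 * 306 / (2 * 6.022e23 * (1.602e-19)^2 * 442.1))
kappa^-1 = 0.425 nm

0.425


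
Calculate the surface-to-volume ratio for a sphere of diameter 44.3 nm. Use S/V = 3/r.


Radius r = 44.3/2 = 22.15 nm
S/V = 3 / r = 3 / 22.15
S/V = 0.1354 nm^-1

0.1354


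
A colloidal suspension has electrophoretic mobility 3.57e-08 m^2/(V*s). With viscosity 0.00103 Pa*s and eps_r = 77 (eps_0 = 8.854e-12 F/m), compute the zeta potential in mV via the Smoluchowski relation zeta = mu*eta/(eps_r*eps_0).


Smoluchowski equation: zeta = mu * eta / (eps_r * eps_0)
zeta = 3.57e-08 * 0.00103 / (77 * 8.854e-12)
zeta = 0.053936 V = 53.94 mV

53.94


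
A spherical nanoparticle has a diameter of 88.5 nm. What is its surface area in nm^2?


Radius r = 88.5/2 = 44.25 nm
Surface area SA = 4 * pi * r^2
SA = 4 * pi * (44.25)^2
SA = 24605.74 nm^2

24605.74


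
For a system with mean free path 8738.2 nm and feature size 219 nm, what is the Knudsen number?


Knudsen number Kn = lambda / L
Kn = 8738.2 / 219
Kn = 39.9005

39.9005


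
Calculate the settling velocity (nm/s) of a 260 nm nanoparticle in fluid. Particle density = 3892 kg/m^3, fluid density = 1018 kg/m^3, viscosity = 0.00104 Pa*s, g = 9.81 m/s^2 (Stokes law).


Radius R = 260/2 nm = 1.3e-07 m
Density difference = 3892 - 1018 = 2874 kg/m^3
v = 2 * R^2 * (rho_p - rho_f) * g / (9 * eta)
v = 2 * (1.3e-07)^2 * 2874 * 9.81 / (9 * 0.00104)
v = 1.01811e-07 m/s = 101.8115 nm/s

101.8115


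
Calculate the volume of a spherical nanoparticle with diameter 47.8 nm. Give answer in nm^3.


Radius r = 47.8/2 = 23.9 nm
Volume V = (4/3) * pi * r^3
V = (4/3) * pi * (23.9)^3
V = 57185.02 nm^3

57185.02


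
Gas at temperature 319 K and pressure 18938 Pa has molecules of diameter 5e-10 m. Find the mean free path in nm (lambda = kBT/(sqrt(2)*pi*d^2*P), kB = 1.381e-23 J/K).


Mean free path: lambda = kB*T / (sqrt(2) * pi * d^2 * P)
lambda = 1.381e-23 * 319 / (sqrt(2) * pi * (5e-10)^2 * 18938)
lambda = 2.09433e-07 m
lambda = 209.43 nm

209.43


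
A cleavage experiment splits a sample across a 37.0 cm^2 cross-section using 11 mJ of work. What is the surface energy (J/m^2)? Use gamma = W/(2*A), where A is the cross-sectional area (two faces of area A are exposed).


Convert: A = 37.0 cm^2 = 0.0037 m^2, W = 11 mJ = 0.011 J
Cleaving exposes two faces of area A, so total new surface = 2*A and gamma = W / (2*A)
gamma = 0.011 / (2 * 0.0037)
gamma = 1.486 J/m^2

1.486


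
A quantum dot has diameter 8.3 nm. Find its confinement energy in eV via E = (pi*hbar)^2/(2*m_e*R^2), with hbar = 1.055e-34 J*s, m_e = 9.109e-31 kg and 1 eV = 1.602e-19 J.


Radius R = 8.3/2 = 4.15 nm = 4.15e-09 m
E = (pi * 1.055e-34)^2 / (2 * 9.109e-31 * (4.15e-09)^2)
E(J) = 3.50113e-21
E = E(J) / 1.602e-19 = 0.0219 eV

0.0219


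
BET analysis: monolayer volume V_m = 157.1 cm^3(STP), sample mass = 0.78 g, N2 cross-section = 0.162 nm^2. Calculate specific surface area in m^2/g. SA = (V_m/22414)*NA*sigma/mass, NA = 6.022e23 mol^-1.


Number of moles in monolayer = V_m / 22414 = 157.1 / 22414 = 0.00700901
Number of molecules = moles * NA = 0.00700901 * 6.022e23
SA = molecules * sigma / mass
SA = (157.1 / 22414) * 6.022e23 * 0.162e-18 / 0.78
SA = 876.6 m^2/g

876.6


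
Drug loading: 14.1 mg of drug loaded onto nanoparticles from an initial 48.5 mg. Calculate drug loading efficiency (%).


Drug loading efficiency = (drug loaded / drug initial) * 100
DLE = 14.1 / 48.5 * 100
DLE = 0.2907 * 100
DLE = 29.07%

29.07


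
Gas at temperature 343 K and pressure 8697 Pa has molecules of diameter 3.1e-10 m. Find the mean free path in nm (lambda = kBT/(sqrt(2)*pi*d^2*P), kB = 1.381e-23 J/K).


Mean free path: lambda = kB*T / (sqrt(2) * pi * d^2 * P)
lambda = 1.381e-23 * 343 / (sqrt(2) * pi * (3.1e-10)^2 * 8697)
lambda = 1.27565e-06 m
lambda = 1275.65 nm

1275.65


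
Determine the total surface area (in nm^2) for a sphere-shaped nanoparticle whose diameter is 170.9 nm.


Radius r = 170.9/2 = 85.45 nm
Surface area SA = 4 * pi * r^2
SA = 4 * pi * (85.45)^2
SA = 91755.9 nm^2

91755.9


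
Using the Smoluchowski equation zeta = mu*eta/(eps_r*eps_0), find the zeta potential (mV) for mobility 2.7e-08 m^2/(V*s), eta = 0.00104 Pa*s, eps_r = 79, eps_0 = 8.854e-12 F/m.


Smoluchowski equation: zeta = mu * eta / (eps_r * eps_0)
zeta = 2.7e-08 * 0.00104 / (79 * 8.854e-12)
zeta = 0.040145 V = 40.14 mV

40.14


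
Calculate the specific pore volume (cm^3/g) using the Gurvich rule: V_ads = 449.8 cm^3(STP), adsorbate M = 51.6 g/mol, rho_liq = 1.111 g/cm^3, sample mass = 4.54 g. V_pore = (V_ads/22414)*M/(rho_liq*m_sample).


Moles adsorbed n = V_ads / 22414 = 449.8 / 22414 = 2.006781e-02 mol
Liquid volume V_liq = n * M / rho_liq = 2.006781e-02 * 51.6 / 1.111 = 0.93204 cm^3
Specific pore volume V_pore = V_liq / m_sample = 0.93204 / 4.54
V_pore = 0.2053 cm^3/g

0.2053


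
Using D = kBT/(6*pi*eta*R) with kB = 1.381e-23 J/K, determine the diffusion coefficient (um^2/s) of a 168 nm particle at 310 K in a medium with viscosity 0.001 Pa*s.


Radius R = 168/2 = 84 nm = 8.4e-08 m
D = kB*T / (6*pi*eta*R)
D = 1.381e-23 * 310 / (6 * pi * 0.001 * 8.4e-08)
D = 2.7038e-12 m^2/s = 2.704 um^2/s

2.704


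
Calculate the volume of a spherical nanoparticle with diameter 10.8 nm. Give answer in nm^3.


Radius r = 10.8/2 = 5.4 nm
Volume V = (4/3) * pi * r^3
V = (4/3) * pi * (5.4)^3
V = 659.58 nm^3

659.58


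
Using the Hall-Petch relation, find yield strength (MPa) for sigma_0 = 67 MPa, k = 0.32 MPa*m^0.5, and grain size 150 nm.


d = 150 nm = 1.5e-07 m
sqrt(d) = 0.0003872983
Hall-Petch contribution = k / sqrt(d) = 0.32 / 0.0003872983 = 826.2 MPa
sigma = sigma_0 + k/sqrt(d) = 67 + 826.2 = 893.2 MPa

893.2


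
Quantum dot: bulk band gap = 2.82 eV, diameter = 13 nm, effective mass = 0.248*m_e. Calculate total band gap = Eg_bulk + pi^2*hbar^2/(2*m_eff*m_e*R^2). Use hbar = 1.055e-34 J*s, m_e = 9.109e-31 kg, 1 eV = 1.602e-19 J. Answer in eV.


Radius R = 13/2 nm = 6.5e-09 m
Confinement energy dE = pi^2 * hbar^2 / (2 * m_eff * m_e * R^2)
dE = pi^2 * (1.055e-34)^2 / (2 * 0.248 * 9.109e-31 * (6.5e-09)^2) J, divided by 1.602e-19 J/eV
dE = 0.0359 eV
Total band gap = E_g(bulk) + dE = 2.82 + 0.0359 = 2.8559 eV

2.8559


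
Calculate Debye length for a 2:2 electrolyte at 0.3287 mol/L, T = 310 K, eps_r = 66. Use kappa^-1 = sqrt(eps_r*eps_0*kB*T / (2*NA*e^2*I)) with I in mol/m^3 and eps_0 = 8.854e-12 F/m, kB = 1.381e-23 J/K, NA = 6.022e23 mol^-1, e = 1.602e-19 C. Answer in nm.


Ionic strength I = 0.3287 * 2^2 * 1000 = 1314.8 mol/m^3
kappa^-1 = sqrt(66 * 8.854e-12 * 1.381e-23 * 310 / (2 * 6.022e23 * (1.602e-19)^2 * 1314.8))
kappa^-1 = 0.248 nm

0.248


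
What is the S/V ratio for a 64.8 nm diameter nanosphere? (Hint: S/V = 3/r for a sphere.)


Radius r = 64.8/2 = 32.4 nm
S/V = 3 / r = 3 / 32.4
S/V = 0.0926 nm^-1

0.0926


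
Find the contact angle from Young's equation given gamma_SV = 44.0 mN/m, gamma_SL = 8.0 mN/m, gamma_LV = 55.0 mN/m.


cos(theta) = (gamma_SV - gamma_SL) / gamma_LV
cos(theta) = (44.0 - 8.0) / 55.0
cos(theta) = 0.654545
theta = arccos(0.654545) = 49.11 degrees

49.11


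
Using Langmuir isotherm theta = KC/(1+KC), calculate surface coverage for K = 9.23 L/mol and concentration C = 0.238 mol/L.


Langmuir isotherm: theta = K*C / (1 + K*C)
K*C = 9.23 * 0.238 = 2.19674
theta = 2.19674 / (1 + 2.19674) = 2.19674 / 3.19674
theta = 0.6872

0.6872


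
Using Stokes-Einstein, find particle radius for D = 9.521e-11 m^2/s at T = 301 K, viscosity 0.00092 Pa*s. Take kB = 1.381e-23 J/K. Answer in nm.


Stokes-Einstein: R = kB*T / (6*pi*eta*D)
R = 1.381e-23 * 301 / (6 * pi * 0.00092 * 9.521e-11)
R = 2.51761e-09 m = 2.52 nm

2.52


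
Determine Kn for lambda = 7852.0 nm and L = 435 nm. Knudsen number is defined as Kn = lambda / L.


Knudsen number Kn = lambda / L
Kn = 7852.0 / 435
Kn = 18.0506

18.0506


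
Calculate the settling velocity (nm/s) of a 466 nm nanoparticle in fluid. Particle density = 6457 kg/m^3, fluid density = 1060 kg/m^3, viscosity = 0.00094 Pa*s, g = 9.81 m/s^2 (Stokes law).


Radius R = 466/2 nm = 2.33e-07 m
Density difference = 6457 - 1060 = 5397 kg/m^3
v = 2 * R^2 * (rho_p - rho_f) * g / (9 * eta)
v = 2 * (2.33e-07)^2 * 5397 * 9.81 / (9 * 0.00094)
v = 6.79505e-07 m/s = 679.5054 nm/s

679.5054


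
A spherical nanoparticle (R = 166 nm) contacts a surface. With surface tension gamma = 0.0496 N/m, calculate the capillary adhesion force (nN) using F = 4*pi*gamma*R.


Convert radius: R = 166 nm = 1.66e-07 m
F = 4 * pi * gamma * R
F = 4 * pi * 0.0496 * 1.66e-07
F = 1.03466e-07 N = 103.4665 nN

103.4665


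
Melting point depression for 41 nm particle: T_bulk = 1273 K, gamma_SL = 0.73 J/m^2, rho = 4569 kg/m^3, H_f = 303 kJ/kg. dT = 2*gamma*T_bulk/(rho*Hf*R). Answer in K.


Radius R = 41/2 = 20.5 nm = 2.05e-08 m
Convert H_f = 303 kJ/kg = 303000 J/kg
dT = 2 * gamma_SL * T_bulk / (rho * H_f * R)
dT = 2 * 0.73 * 1273 / (4569 * 303000 * 2.05e-08)
dT = 65.5 K

65.5


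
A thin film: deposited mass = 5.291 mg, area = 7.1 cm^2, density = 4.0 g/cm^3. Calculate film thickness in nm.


Convert: m = 5.291 mg = 5.2910e-06 kg, A = 7.1 cm^2 = 7.1000e-04 m^2, rho = 4.0 g/cm^3 = 4000 kg/m^3
t = m / (A * rho)
t = 5.2910e-06 / (7.1000e-04 * 4000)
t = 1.8630e-06 m = 1863.0 nm

1863.0


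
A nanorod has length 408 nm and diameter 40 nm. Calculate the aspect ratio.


Aspect ratio AR = length / diameter
AR = 408 / 40
AR = 10.2

10.2


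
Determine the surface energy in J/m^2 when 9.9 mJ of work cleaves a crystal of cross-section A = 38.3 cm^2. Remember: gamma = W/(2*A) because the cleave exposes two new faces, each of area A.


Convert: A = 38.3 cm^2 = 0.00383 m^2, W = 9.9 mJ = 0.0099 J
Cleaving exposes two faces of area A, so total new surface = 2*A and gamma = W / (2*A)
gamma = 0.0099 / (2 * 0.00383)
gamma = 1.292 J/m^2

1.292


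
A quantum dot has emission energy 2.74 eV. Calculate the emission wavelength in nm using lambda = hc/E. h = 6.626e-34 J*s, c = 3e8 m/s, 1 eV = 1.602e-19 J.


Convert energy: E = 2.74 eV = 2.74 * 1.602e-19 = 4.38948e-19 J
lambda = h*c / E = 6.626e-34 * 3e8 / 4.38948e-19
lambda = 4.52855e-07 m = 452.9 nm

452.9


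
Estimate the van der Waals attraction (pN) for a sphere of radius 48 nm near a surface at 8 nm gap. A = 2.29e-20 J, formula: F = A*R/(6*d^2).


Convert to SI: R = 48 nm = 4.8e-08 m, d = 8 nm = 8e-09 m
F = A * R / (6 * d^2)
F = 2.29e-20 * 4.8e-08 / (6 * (8e-09)^2)
F = 2.8625e-12 N = 2.862 pN

2.862
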